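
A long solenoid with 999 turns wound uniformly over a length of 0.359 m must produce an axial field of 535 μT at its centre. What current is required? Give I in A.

Inside a long solenoid B = μ₀nI with n = 2783 m⁻¹, so I = B/(μ₀n).
I = 5.35×10⁻⁴ / (4π×10⁻⁷ × 2783) = 0.153 A.

I ≈ 0.153 A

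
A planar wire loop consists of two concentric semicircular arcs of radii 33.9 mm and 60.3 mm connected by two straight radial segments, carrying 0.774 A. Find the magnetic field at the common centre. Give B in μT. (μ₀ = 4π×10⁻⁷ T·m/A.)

B ≈ 3.14 μT

The radial connectors point toward the centre, so dl × r̂ = 0 and they contribute nothing.
Each semicircle gives μ₀I/(4R): inner arc 7.17×10⁻⁶ T, outer arc 4.03×10⁻⁶ T.
The two arcs carry current in opposite angular senses, so their fields oppose: B = |7.17×10⁻⁶ − 4.03×10⁻⁶| = 3.14×10⁻⁶ T.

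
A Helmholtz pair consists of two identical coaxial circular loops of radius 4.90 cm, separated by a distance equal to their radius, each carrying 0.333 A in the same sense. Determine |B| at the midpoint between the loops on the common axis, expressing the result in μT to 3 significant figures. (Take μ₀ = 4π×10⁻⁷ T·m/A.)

Each loop contributes B = μ₀IR²/[2(R²+z²)^(3/2)] on the axis, with z measured from that loop.
Loop 1 (z = 0.0245 m): B₁ = 3.06×10⁻⁶ T. Loop 2 (z = 0.0245 m): B₂ = 3.06×10⁻⁶ T.
The fields add: B = B₁ + B₂ = 6.11×10⁻⁶ T.

B ≈ 6.11 μT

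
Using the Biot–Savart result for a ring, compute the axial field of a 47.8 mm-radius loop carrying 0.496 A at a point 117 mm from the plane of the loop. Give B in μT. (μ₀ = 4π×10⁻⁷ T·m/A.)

B ≈ 0.353 μT

On the axis of a circular loop, B = μ₀IR² / [2(R²+z²)^(3/2)].
R² + z² = (0.0478)² + (0.117)² = 0.01597 m², and (R²+z²)^(3/2) = 2.02×10⁻³ m³.
B = (4π×10⁻⁷ × 0.496 × 0.002285) / (2 × 2.02×10⁻³) = 3.53×10⁻⁷ T.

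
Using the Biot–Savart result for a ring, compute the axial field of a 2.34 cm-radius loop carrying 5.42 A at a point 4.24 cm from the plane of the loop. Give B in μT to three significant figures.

On the axis of a circular loop, B = μ₀IR² / [2(R²+z²)^(3/2)].
R² + z² = (0.0234)² + (0.0424)² = 0.002345 m², and (R²+z²)^(3/2) = 1.14×10⁻⁴ m³.
B = (4π×10⁻⁷ × 5.42 × 0.0005476) / (2 × 1.14×10⁻⁴) = 1.64×10⁻⁵ T.

B ≈ 16.4 μT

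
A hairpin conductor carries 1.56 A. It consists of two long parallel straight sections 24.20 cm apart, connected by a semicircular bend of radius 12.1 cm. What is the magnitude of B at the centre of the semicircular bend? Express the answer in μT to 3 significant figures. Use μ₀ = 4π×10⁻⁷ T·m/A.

B ≈ 6.63 μT

The semicircular arc contributes B_arc = μ₀I·π/(4πR) = μ₀I/(4R) = 4.05×10⁻⁶ T.
Each semi-infinite lead is at perpendicular distance R = 0.121 m from the centre, with the perpendicular foot at its near end, so it contributes μ₀I/(4πR); both point the same way, together 2.58×10⁻⁶ T.
Arc and leads all point the same direction: B = 4.05×10⁻⁶ + 2.58×10⁻⁶ = 6.63×10⁻⁶ T.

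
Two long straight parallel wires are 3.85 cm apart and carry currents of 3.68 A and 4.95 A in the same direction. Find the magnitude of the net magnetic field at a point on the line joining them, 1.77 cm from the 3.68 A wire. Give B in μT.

Each long wire gives B = μ₀I/(2πd). Distances are d₁ = 0.0177 m and d₂ = 0.0208 m.
B₁ = 4.16×10⁻⁵ T, B₂ = 4.76×10⁻⁵ T.
Between parallel currents the two contributions point in opposite directions, so they subtract. B = |B₁ − B₂| = |4.16×10⁻⁵ − 4.76×10⁻⁵| = 6.01×10⁻⁶ T.

B ≈ 6.01 μT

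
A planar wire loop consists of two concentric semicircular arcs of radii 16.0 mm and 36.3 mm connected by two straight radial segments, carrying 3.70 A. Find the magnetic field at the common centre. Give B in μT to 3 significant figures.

The radial connectors point toward the centre, so dl × r̂ = 0 and they contribute nothing.
Each semicircle gives μ₀I/(4R): inner arc 7.26×10⁻⁵ T, outer arc 3.20×10⁻⁵ T.
The two arcs carry current in opposite angular senses, so their fields oppose: B = |7.26×10⁻⁵ − 3.20×10⁻⁵| = 4.06×10⁻⁵ T.

B ≈ 40.6 μT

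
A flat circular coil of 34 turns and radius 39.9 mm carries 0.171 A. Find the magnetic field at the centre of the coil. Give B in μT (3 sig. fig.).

B ≈ 91.6 μT

For an N-turn flat coil, B = Nμ₀I/(2R) with R = 0.0399 m.
B = 34 × 2.69×10⁻⁶ T = 9.16×10⁻⁵ T.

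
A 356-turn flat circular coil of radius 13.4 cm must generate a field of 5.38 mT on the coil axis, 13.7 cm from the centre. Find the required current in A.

For an N-turn coil, B = Nμ₀IR²/[2(R²+z²)^(3/2)] with R = 0.134 m, z = 0.137 m, so I = 2B(R²+z²)^(3/2)/(Nμ₀R²) = 2 × 5.38×10⁻³ × 7.04×10⁻³ / (356 × 4π×10⁻⁷ × 0.01796) = 9.43 A.

I ≈ 9.43 A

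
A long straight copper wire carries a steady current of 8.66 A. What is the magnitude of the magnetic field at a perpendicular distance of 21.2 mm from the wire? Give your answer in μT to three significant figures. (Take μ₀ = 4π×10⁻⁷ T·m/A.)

For an infinitely long straight wire, B = μ₀I/(2πd).
B = (4π×10⁻⁷ × 8.66) / (2π × 0.0212) = 8.17×10⁻⁵ T.

B ≈ 81.7 μT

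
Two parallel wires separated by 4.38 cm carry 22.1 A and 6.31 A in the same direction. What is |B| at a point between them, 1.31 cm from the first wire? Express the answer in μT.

Each long wire gives B = μ₀I/(2πd). Distances are d₁ = 0.0131 m and d₂ = 0.0307 m.
B₁ = 3.37×10⁻⁴ T, B₂ = 4.11×10⁻⁵ T.
Between parallel currents the two contributions point in opposite directions, so they subtract. B = |B₁ − B₂| = |3.37×10⁻⁴ − 4.11×10⁻⁵| = 2.96×10⁻⁴ T.

B ≈ 296 μT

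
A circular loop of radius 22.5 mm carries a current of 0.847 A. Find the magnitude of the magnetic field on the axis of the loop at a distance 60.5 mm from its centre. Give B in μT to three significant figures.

On the axis of a circular loop, B = μ₀IR² / [2(R²+z²)^(3/2)].
R² + z² = (0.0225)² + (0.0605)² = 0.004167 m², and (R²+z²)^(3/2) = 2.69×10⁻⁴ m³.
B = (4π×10⁻⁷ × 0.847 × 0.0005062) / (2 × 2.69×10⁻⁴) = 1.00×10⁻⁶ T.

B ≈ 1.00 μT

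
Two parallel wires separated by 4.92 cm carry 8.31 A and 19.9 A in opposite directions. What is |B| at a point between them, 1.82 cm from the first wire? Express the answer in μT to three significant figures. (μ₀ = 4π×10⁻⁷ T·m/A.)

B ≈ 220 μT

Each long wire gives B = μ₀I/(2πd). Distances are d₁ = 0.0182 m and d₂ = 0.031 m.
B₁ = 9.13×10⁻⁵ T, B₂ = 1.28×10⁻⁴ T.
Between antiparallel currents both contributions point the same way, so they add. B = B₁ + B₂ = 9.13×10⁻⁵ + 1.28×10⁻⁴ = 2.20×10⁻⁴ T.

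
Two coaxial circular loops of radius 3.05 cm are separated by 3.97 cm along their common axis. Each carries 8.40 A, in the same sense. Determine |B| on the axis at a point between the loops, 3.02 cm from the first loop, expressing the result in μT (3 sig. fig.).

Each loop contributes B = μ₀IR²/[2(R²+z²)^(3/2)] on the axis, with z measured from that loop.
Loop 1 (z = 0.0302 m): B₁ = 6.21×10⁻⁵ T. Loop 2 (z = 0.0095 m): B₂ = 1.51×10⁻⁴ T.
The fields add: B = B₁ + B₂ = 2.13×10⁻⁴ T.

B ≈ 213 μT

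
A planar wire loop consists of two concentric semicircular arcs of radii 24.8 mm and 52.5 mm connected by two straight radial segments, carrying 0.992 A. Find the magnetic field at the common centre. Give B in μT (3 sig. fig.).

The radial connectors point toward the centre, so dl × r̂ = 0 and they contribute nothing.
Each semicircle gives μ₀I/(4R): inner arc 1.26×10⁻⁵ T, outer arc 5.94×10⁻⁶ T.
The two arcs carry current in opposite angular senses, so their fields oppose: B = |1.26×10⁻⁵ − 5.94×10⁻⁶| = 6.63×10⁻⁶ T.

B ≈ 6.63 μT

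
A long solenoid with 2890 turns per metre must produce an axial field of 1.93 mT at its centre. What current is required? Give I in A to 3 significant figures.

Inside a long solenoid B = μ₀nI with n = 2890 m⁻¹, so I = B/(μ₀n).
I = 1.93×10⁻³ / (4π×10⁻⁷ × 2890) = 0.531 A.

I ≈ 0.531 A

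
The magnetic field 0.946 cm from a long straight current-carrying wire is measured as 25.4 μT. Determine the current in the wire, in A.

I ≈ 1.20 A

For a long straight wire B = μ₀I/(2πd), so I = 2πdB/μ₀.
I = 2π × 0.00946 × 2.54×10⁻⁵ / (4π×10⁻⁷) = 1.20 A.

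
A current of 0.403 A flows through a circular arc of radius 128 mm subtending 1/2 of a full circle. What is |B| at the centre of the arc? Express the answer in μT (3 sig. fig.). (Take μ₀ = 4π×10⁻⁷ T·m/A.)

The Biot–Savart field of a circular arc at its centre is B = μ₀Iφ/(4πR), with φ = 3.142 rad.
B = (4π×10⁻⁷ × 0.403 × 3.142) / (4π × 0.128) = 9.89×10⁻⁷ T.

B ≈ 0.989 μT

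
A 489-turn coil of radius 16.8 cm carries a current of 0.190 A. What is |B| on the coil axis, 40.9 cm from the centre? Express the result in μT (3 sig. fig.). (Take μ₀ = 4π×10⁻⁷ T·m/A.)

For an N-turn flat coil, B = Nμ₀IR²/[2(R²+z²)^(3/2)] with R = 0.168 m, z = 0.409 m.
B = 489 × 3.90×10⁻⁸ T = 1.91×10⁻⁵ T.

B ≈ 19.1 μT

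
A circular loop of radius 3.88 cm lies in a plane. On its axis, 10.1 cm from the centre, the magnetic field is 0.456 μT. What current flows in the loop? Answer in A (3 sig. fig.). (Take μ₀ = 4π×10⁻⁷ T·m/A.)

On the axis of a loop, B = μ₀IR²/[2(R²+z²)^(3/2)], so I = 2B(R²+z²)^(3/2)/(μ₀R²).
R² + z² = 0.001505 + 0.0102 = 0.01171 m²; raised to 3/2 gives 1.27×10⁻³ m³.
I = 2 × 4.56×10⁻⁷ × 1.27×10⁻³ / (1.26×10⁻⁶ × 0.001505) = 0.611 A.

I ≈ 0.611 A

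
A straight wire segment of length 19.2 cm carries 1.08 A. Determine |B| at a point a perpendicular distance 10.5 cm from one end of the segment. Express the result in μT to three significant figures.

B ≈ 0.902 μT

For a finite straight segment, B = (μ₀I/4πd)(sinθ₁ + sinθ₂), where θ₁, θ₂ are the angles from the perpendicular to each end.
The perpendicular foot is at one end, so the two end-offsets along the wire are 0 and L = 0.192 m.
sinθ₁ = 0/√(0²+0.105²) = 0.0000; sinθ₂ = 0.192/√(0.192²+0.105²) = 0.8774.
B = (4π×10⁻⁷ × 1.08) / (4π × 0.105) × (0.0000 + 0.8774) = 9.02×10⁻⁷ T.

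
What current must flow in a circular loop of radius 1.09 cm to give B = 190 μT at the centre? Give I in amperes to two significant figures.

At the centre of a circular loop B = μ₀I/(2R), so I = 2RB/μ₀.
With R = 0.0109 m, I = 2 × 0.0109 × 1.90×10⁻⁴ / (4π×10⁻⁷) = 3.30 A.

I ≈ 3.3 A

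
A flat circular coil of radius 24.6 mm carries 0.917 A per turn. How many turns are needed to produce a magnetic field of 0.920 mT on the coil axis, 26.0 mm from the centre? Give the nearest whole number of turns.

For an N-turn coil, B = Nμ₀IR²/[2(R²+z²)^(3/2)]. A single turn gives B₁ = 7.60×10⁻⁶ T with R = 0.0246 m, z = 0.026 m.
N = B/B₁ = 9.20×10⁻⁴ / 7.60×10⁻⁶ = 121.00.

N = 121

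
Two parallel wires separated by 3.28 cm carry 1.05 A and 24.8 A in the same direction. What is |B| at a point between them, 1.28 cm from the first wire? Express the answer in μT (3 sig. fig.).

B ≈ 232 μT

Each long wire gives B = μ₀I/(2πd). Distances are d₁ = 0.0128 m and d₂ = 0.02 m.
B₁ = 1.64×10⁻⁵ T, B₂ = 2.48×10⁻⁴ T.
Between parallel currents the two contributions point in opposite directions, so they subtract. B = |B₁ − B₂| = |1.64×10⁻⁵ − 2.48×10⁻⁴| = 2.32×10⁻⁴ T.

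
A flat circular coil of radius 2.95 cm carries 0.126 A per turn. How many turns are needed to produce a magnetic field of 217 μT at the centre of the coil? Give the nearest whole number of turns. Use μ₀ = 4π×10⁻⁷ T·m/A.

For an N-turn coil, B = Nμ₀I/(2R). A single turn gives B₁ = 2.68×10⁻⁶ T with R = 0.0295 m.
N = B/B₁ = 2.17×10⁻⁴ / 2.68×10⁻⁶ = 80.86.

N = 81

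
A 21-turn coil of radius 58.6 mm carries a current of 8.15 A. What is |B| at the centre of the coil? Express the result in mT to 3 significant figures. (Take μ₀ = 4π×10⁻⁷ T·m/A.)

B ≈ 1.84 mT

For an N-turn flat coil, B = Nμ₀I/(2R) with R = 0.0586 m.
B = 21 × 8.74×10⁻⁵ T = 1.84×10⁻³ T.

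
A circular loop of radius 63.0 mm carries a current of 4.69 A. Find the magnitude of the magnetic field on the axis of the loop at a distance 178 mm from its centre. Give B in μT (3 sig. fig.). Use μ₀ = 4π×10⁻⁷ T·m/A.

B ≈ 1.74 μT

On the axis of a circular loop, B = μ₀IR² / [2(R²+z²)^(3/2)].
R² + z² = (0.063)² + (0.178)² = 0.03565 m², and (R²+z²)^(3/2) = 6.73×10⁻³ m³.
B = (4π×10⁻⁷ × 4.69 × 0.003969) / (2 × 6.73×10⁻³) = 1.74×10⁻⁶ T.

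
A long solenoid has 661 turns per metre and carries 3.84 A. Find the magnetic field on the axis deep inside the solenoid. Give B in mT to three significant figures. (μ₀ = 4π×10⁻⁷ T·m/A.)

Inside a long solenoid, B = μ₀nI with n = 661 turns/m.
B = 4π×10⁻⁷ × 661 × 3.84 = 3.19×10⁻³ T.

B ≈ 3.19 mT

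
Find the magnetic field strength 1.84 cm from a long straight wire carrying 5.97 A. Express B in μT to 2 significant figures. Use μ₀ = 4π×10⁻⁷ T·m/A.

For an infinitely long straight wire, B = μ₀I/(2πd).
B = (4π×10⁻⁷ × 5.97) / (2π × 0.0184) = 6.49×10⁻⁵ T.

B ≈ 65 μT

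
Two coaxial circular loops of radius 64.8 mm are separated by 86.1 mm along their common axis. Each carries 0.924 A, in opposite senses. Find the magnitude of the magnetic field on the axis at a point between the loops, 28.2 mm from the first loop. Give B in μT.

B ≈ 3.19 μT

Each loop contributes B = μ₀IR²/[2(R²+z²)^(3/2)] on the axis, with z measured from that loop.
Loop 1 (z = 0.0282 m): B₁ = 6.91×10⁻⁶ T. Loop 2 (z = 0.0579 m): B₂ = 3.71×10⁻⁶ T.
The fields oppose: B = |B₁ − B₂| = 3.19×10⁻⁶ T.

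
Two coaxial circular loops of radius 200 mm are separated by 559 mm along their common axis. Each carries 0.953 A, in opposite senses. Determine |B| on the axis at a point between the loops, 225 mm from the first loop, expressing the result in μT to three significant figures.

Each loop contributes B = μ₀IR²/[2(R²+z²)^(3/2)] on the axis, with z measured from that loop.
Loop 1 (z = 0.225 m): B₁ = 8.78×10⁻⁷ T. Loop 2 (z = 0.334 m): B₂ = 4.06×10⁻⁷ T.
The fields oppose: B = |B₁ − B₂| = 4.72×10⁻⁷ T.

B ≈ 0.472 μT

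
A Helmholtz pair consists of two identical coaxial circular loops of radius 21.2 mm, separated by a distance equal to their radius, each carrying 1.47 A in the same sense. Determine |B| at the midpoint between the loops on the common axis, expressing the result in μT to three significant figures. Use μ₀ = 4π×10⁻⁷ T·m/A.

Each loop contributes B = μ₀IR²/[2(R²+z²)^(3/2)] on the axis, with z measured from that loop.
Loop 1 (z = 0.0106 m): B₁ = 3.12×10⁻⁵ T. Loop 2 (z = 0.0106 m): B₂ = 3.12×10⁻⁵ T.
The fields add: B = B₁ + B₂ = 6.23×10⁻⁵ T.

B ≈ 62.3 μT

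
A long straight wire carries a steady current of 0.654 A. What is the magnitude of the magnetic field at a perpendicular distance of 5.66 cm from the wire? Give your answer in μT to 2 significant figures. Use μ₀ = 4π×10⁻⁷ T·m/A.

B ≈ 2.3 μT

For an infinitely long straight wire, B = μ₀I/(2πd).
B = (4π×10⁻⁷ × 0.654) / (2π × 0.0566) = 2.31×10⁻⁶ T.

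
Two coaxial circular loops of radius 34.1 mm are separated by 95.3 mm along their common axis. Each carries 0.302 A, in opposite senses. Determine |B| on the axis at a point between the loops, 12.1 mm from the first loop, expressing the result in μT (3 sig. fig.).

B ≈ 4.35 μT

Each loop contributes B = μ₀IR²/[2(R²+z²)^(3/2)] on the axis, with z measured from that loop.
Loop 1 (z = 0.0121 m): B₁ = 4.66×10⁻⁶ T. Loop 2 (z = 0.0832 m): B₂ = 3.04×10⁻⁷ T.
The fields oppose: B = |B₁ − B₂| = 4.35×10⁻⁶ T.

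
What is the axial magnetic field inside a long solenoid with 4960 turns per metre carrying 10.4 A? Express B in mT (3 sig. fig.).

B ≈ 64.8 mT

Inside a long solenoid, B = μ₀nI with n = 4960 turns/m.
B = 4π×10⁻⁷ × 4960 × 10.4 = 6.48×10⁻² T.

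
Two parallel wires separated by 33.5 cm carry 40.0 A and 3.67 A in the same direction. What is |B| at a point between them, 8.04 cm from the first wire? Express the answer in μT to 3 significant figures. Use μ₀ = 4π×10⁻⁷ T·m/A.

Each long wire gives B = μ₀I/(2πd). Distances are d₁ = 0.0804 m and d₂ = 0.2546 m.
B₁ = 9.95×10⁻⁵ T, B₂ = 2.88×10⁻⁶ T.
Between parallel currents the two contributions point in opposite directions, so they subtract. B = |B₁ − B₂| = |9.95×10⁻⁵ − 2.88×10⁻⁶| = 9.66×10⁻⁵ T.

B ≈ 96.6 μT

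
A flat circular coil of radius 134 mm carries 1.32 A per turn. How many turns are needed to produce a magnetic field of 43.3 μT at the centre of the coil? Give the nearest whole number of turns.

N = 7

For an N-turn coil, B = Nμ₀I/(2R). A single turn gives B₁ = 6.19×10⁻⁶ T with R = 0.134 m.
N = B/B₁ = 4.33×10⁻⁵ / 6.19×10⁻⁶ = 7.00.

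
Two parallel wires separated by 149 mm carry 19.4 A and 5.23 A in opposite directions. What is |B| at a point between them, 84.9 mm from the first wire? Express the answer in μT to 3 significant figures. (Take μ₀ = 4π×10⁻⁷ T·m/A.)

B ≈ 62.0 μT

Each long wire gives B = μ₀I/(2πd). Distances are d₁ = 0.0849 m and d₂ = 0.0641 m.
B₁ = 4.57×10⁻⁵ T, B₂ = 1.63×10⁻⁵ T.
Between antiparallel currents both contributions point the same way, so they add. B = B₁ + B₂ = 4.57×10⁻⁵ + 1.63×10⁻⁵ = 6.20×10⁻⁵ T.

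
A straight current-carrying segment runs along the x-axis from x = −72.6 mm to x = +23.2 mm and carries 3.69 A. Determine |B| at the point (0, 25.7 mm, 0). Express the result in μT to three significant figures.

For a finite straight segment, B = (μ₀I/4πd)(sinθ₁ + sinθ₂), where θ₁, θ₂ are the angles from the perpendicular to each end.
The perpendicular distance is d = 0.0257 m; the end-offsets along the wire are a = 0.0726 m and b = 0.0232 m.
sinθ₁ = 0.0726/√(0.0726²+0.0257²) = 0.9427; sinθ₂ = 0.0232/√(0.0232²+0.0257²) = 0.6701.
B = (4π×10⁻⁷ × 3.69) / (4π × 0.0257) × (0.9427 + 0.6701) = 2.32×10⁻⁵ T.

B ≈ 23.2 μT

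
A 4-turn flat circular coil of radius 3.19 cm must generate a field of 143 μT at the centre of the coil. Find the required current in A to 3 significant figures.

For an N-turn coil, B = Nμ₀I/(2R) with R = 0.0319 m, so I = 2RB/(Nμ₀) = 2 × 0.0319 × 1.43×10⁻⁴ / (4 × 4π×10⁻⁷) = 1.82 A.

I ≈ 1.82 A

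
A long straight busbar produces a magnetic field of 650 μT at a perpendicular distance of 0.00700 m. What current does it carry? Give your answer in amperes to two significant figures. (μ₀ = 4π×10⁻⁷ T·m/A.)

I ≈ 23 A

For a long straight wire B = μ₀I/(2πd), so I = 2πdB/μ₀.
I = 2π × 0.007 × 6.50×10⁻⁴ / (4π×10⁻⁷) = 22.8 A.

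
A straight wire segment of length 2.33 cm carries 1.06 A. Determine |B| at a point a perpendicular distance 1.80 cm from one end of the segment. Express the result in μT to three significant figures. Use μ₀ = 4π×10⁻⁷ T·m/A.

For a finite straight segment, B = (μ₀I/4πd)(sinθ₁ + sinθ₂), where θ₁, θ₂ are the angles from the perpendicular to each end.
The perpendicular foot is at one end, so the two end-offsets along the wire are 0 and L = 0.0233 m.
sinθ₁ = 0/√(0²+0.018²) = 0.0000; sinθ₂ = 0.0233/√(0.0233²+0.018²) = 0.7914.
B = (4π×10⁻⁷ × 1.06) / (4π × 0.018) × (0.0000 + 0.7914) = 4.66×10⁻⁶ T.

B ≈ 4.66 μT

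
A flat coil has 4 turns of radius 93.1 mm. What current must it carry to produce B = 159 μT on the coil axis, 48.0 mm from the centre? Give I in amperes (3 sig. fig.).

For an N-turn coil, B = Nμ₀IR²/[2(R²+z²)^(3/2)] with R = 0.0931 m, z = 0.048 m, so I = 2B(R²+z²)^(3/2)/(Nμ₀R²) = 2 × 1.59×10⁻⁴ × 1.15×10⁻³ / (4 × 4π×10⁻⁷ × 0.008668) = 8.39 A.

I ≈ 8.39 A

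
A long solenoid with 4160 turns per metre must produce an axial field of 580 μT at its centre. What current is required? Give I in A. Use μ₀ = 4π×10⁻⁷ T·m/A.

I ≈ 0.111 A

Inside a long solenoid B = μ₀nI with n = 4160 m⁻¹, so I = B/(μ₀n).
I = 5.80×10⁻⁴ / (4π×10⁻⁷ × 4160) = 0.111 A.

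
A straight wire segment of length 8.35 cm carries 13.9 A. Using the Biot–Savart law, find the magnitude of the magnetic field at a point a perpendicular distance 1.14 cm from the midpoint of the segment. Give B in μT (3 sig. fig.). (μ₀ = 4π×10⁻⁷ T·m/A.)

For a finite straight segment, B = (μ₀I/4πd)(sinθ₁ + sinθ₂), where θ₁, θ₂ are the angles from the perpendicular to each end.
The perpendicular from the point meets the wire at its midpoint, so each end is L/2 = 0.04175 m away along the wire.
sinθ₁ = 0.04175/√(0.04175²+0.0114²) = 0.9647; sinθ₂ = 0.04175/√(0.04175²+0.0114²) = 0.9647.
B = (4π×10⁻⁷ × 13.9) / (4π × 0.0114) × (0.9647 + 0.9647) = 2.35×10⁻⁴ T.

B ≈ 235 μT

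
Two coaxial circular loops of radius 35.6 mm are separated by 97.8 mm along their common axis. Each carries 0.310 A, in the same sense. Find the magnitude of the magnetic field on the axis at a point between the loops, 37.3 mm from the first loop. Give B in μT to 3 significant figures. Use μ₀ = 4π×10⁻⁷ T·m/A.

B ≈ 2.51 μT

Each loop contributes B = μ₀IR²/[2(R²+z²)^(3/2)] on the axis, with z measured from that loop.
Loop 1 (z = 0.0373 m): B₁ = 1.80×10⁻⁶ T. Loop 2 (z = 0.0605 m): B₂ = 7.14×10⁻⁷ T.
The fields add: B = B₁ + B₂ = 2.51×10⁻⁶ T.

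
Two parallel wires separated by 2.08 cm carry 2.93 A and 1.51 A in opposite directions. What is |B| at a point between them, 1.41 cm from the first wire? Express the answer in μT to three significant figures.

Each long wire gives B = μ₀I/(2πd). Distances are d₁ = 0.0141 m and d₂ = 0.0067 m.
B₁ = 4.16×10⁻⁵ T, B₂ = 4.51×10⁻⁵ T.
Between antiparallel currents both contributions point the same way, so they add. B = B₁ + B₂ = 4.16×10⁻⁵ + 4.51×10⁻⁵ = 8.66×10⁻⁵ T.

B ≈ 86.6 μT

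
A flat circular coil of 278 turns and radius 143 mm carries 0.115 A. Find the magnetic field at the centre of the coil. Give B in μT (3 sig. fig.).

B ≈ 140 μT

For an N-turn flat coil, B = Nμ₀I/(2R) with R = 0.143 m.
B = 278 × 5.05×10⁻⁷ T = 1.40×10⁻⁴ T.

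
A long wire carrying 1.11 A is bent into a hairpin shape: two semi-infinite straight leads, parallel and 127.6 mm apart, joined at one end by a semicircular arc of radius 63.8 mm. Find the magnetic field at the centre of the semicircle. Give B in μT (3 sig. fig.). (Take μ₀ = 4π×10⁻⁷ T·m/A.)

The semicircular arc contributes B_arc = μ₀I·π/(4πR) = μ₀I/(4R) = 5.47×10⁻⁶ T.
Each semi-infinite lead is at perpendicular distance R = 0.0638 m from the centre, with the perpendicular foot at its near end, so it contributes μ₀I/(4πR); both point the same way, together 3.48×10⁻⁶ T.
Arc and leads all point the same direction: B = 5.47×10⁻⁶ + 3.48×10⁻⁶ = 8.95×10⁻⁶ T.

B ≈ 8.95 μT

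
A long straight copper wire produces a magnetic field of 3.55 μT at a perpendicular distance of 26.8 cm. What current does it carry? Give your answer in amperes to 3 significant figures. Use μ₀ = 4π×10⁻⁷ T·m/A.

I ≈ 4.76 A

For a long straight wire B = μ₀I/(2πd), so I = 2πdB/μ₀.
I = 2π × 0.268 × 3.55×10⁻⁶ / (4π×10⁻⁷) = 4.76 A.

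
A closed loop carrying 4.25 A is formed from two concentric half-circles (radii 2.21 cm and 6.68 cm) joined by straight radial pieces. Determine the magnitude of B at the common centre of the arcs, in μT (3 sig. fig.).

The radial connectors point toward the centre, so dl × r̂ = 0 and they contribute nothing.
Each semicircle gives μ₀I/(4R): inner arc 6.04×10⁻⁵ T, outer arc 2.00×10⁻⁵ T.
The two arcs carry current in opposite angular senses, so their fields oppose: B = |6.04×10⁻⁵ − 2.00×10⁻⁵| = 4.04×10⁻⁵ T.

B ≈ 40.4 μT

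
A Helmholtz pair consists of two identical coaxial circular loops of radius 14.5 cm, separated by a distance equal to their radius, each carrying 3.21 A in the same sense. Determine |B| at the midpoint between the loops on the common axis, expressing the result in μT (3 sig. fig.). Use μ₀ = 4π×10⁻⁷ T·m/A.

B ≈ 19.9 μT

Each loop contributes B = μ₀IR²/[2(R²+z²)^(3/2)] on the axis, with z measured from that loop.
Loop 1 (z = 0.0725 m): B₁ = 9.95×10⁻⁶ T. Loop 2 (z = 0.0725 m): B₂ = 9.95×10⁻⁶ T.
The fields add: B = B₁ + B₂ = 1.99×10⁻⁵ T.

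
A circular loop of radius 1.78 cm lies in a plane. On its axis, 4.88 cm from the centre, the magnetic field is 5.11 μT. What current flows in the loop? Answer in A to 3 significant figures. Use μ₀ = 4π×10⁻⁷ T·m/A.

On the axis of a loop, B = μ₀IR²/[2(R²+z²)^(3/2)], so I = 2B(R²+z²)^(3/2)/(μ₀R²).
R² + z² = 0.0003168 + 0.002381 = 0.002698 m²; raised to 3/2 gives 1.40×10⁻⁴ m³.
I = 2 × 5.11×10⁻⁶ × 1.40×10⁻⁴ / (1.26×10⁻⁶ × 0.0003168) = 3.60 A.

I ≈ 3.60 A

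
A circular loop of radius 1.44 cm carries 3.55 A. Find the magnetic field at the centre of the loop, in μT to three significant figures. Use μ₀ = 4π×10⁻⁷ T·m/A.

At the centre of a circular loop the Biot–Savart law gives B = μ₀I/(2R).
B = (4π×10⁻⁷ × 3.55) / (2 × 0.0144) = 1.55×10⁻⁴ T.

B ≈ 155 μT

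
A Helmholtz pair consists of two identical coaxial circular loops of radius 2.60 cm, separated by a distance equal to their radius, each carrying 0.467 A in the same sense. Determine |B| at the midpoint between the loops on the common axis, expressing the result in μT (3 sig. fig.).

B ≈ 16.2 μT

Each loop contributes B = μ₀IR²/[2(R²+z²)^(3/2)] on the axis, with z measured from that loop.
Loop 1 (z = 0.013 m): B₁ = 8.08×10⁻⁶ T. Loop 2 (z = 0.013 m): B₂ = 8.08×10⁻⁶ T.
The fields add: B = B₁ + B₂ = 1.62×10⁻⁵ T.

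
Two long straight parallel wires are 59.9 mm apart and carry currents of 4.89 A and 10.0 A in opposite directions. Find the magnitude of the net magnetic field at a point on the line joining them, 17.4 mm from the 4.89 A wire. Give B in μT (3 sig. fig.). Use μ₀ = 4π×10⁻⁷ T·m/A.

Each long wire gives B = μ₀I/(2πd). Distances are d₁ = 0.0174 m and d₂ = 0.0425 m.
B₁ = 5.62×10⁻⁵ T, B₂ = 4.71×10⁻⁵ T.
Between antiparallel currents both contributions point the same way, so they add. B = B₁ + B₂ = 5.62×10⁻⁵ + 4.71×10⁻⁵ = 1.03×10⁻⁴ T.

B ≈ 103 μT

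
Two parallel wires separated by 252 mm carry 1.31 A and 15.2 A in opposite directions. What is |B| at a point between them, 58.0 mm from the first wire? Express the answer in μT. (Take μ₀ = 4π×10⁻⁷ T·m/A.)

Each long wire gives B = μ₀I/(2πd). Distances are d₁ = 0.058 m and d₂ = 0.194 m.
B₁ = 4.52×10⁻⁶ T, B₂ = 1.57×10⁻⁵ T.
Between antiparallel currents both contributions point the same way, so they add. B = B₁ + B₂ = 4.52×10⁻⁶ + 1.57×10⁻⁵ = 2.02×10⁻⁵ T.

B ≈ 20.2 μT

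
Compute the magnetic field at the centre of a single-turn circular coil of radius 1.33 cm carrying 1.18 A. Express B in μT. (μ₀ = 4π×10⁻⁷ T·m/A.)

B ≈ 55.7 μT

At the centre of a circular loop the Biot–Savart law gives B = μ₀I/(2R).
B = (4π×10⁻⁷ × 1.18) / (2 × 0.0133) = 5.57×10⁻⁵ T.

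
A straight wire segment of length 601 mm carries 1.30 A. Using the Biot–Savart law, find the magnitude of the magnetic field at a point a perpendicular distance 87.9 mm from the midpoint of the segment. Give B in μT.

B ≈ 2.84 μT

For a finite straight segment, B = (μ₀I/4πd)(sinθ₁ + sinθ₂), where θ₁, θ₂ are the angles from the perpendicular to each end.
The perpendicular from the point meets the wire at its midpoint, so each end is L/2 = 0.3005 m away along the wire.
sinθ₁ = 0.3005/√(0.3005²+0.0879²) = 0.9598; sinθ₂ = 0.3005/√(0.3005²+0.0879²) = 0.9598.
B = (4π×10⁻⁷ × 1.30) / (4π × 0.0879) × (0.9598 + 0.9598) = 2.84×10⁻⁶ T.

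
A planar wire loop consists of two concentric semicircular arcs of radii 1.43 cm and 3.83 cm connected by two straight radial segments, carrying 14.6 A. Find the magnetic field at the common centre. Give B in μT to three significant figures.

B ≈ 201 μT

The radial connectors point toward the centre, so dl × r̂ = 0 and they contribute nothing.
Each semicircle gives μ₀I/(4R): inner arc 3.21×10⁻⁴ T, outer arc 1.20×10⁻⁴ T.
The two arcs carry current in opposite angular senses, so their fields oppose: B = |3.21×10⁻⁴ − 1.20×10⁻⁴| = 2.01×10⁻⁴ T.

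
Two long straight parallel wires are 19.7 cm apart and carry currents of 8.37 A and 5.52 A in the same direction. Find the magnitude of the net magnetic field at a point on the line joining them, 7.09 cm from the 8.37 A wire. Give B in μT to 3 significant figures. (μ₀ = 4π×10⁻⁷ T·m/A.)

Each long wire gives B = μ₀I/(2πd). Distances are d₁ = 0.0709 m and d₂ = 0.1261 m.
B₁ = 2.36×10⁻⁵ T, B₂ = 8.75×10⁻⁶ T.
Between parallel currents the two contributions point in opposite directions, so they subtract. B = |B₁ − B₂| = |2.36×10⁻⁵ − 8.75×10⁻⁶| = 1.49×10⁻⁵ T.

B ≈ 14.9 μT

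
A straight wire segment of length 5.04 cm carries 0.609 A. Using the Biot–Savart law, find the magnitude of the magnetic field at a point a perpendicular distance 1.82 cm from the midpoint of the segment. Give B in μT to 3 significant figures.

B ≈ 5.43 μT

For a finite straight segment, B = (μ₀I/4πd)(sinθ₁ + sinθ₂), where θ₁, θ₂ are the angles from the perpendicular to each end.
The perpendicular from the point meets the wire at its midpoint, so each end is L/2 = 0.0252 m away along the wire.
sinθ₁ = 0.0252/√(0.0252²+0.0182²) = 0.8107; sinθ₂ = 0.0252/√(0.0252²+0.0182²) = 0.8107.
B = (4π×10⁻⁷ × 0.609) / (4π × 0.0182) × (0.8107 + 0.8107) = 5.43×10⁻⁶ T.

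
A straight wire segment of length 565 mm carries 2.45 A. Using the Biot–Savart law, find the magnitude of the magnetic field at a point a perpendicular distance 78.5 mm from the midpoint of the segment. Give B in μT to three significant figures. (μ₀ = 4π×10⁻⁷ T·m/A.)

For a finite straight segment, B = (μ₀I/4πd)(sinθ₁ + sinθ₂), where θ₁, θ₂ are the angles from the perpendicular to each end.
The perpendicular from the point meets the wire at its midpoint, so each end is L/2 = 0.2825 m away along the wire.
sinθ₁ = 0.2825/√(0.2825²+0.0785²) = 0.9635; sinθ₂ = 0.2825/√(0.2825²+0.0785²) = 0.9635.
B = (4π×10⁻⁷ × 2.45) / (4π × 0.0785) × (0.9635 + 0.9635) = 6.01×10⁻⁶ T.

B ≈ 6.01 μT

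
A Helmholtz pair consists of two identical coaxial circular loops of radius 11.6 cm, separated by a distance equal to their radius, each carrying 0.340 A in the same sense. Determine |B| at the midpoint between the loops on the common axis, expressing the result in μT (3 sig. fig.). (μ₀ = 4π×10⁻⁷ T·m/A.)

B ≈ 2.64 μT

Each loop contributes B = μ₀IR²/[2(R²+z²)^(3/2)] on the axis, with z measured from that loop.
Loop 1 (z = 0.058 m): B₁ = 1.32×10⁻⁶ T. Loop 2 (z = 0.058 m): B₂ = 1.32×10⁻⁶ T.
The fields add: B = B₁ + B₂ = 2.64×10⁻⁶ T.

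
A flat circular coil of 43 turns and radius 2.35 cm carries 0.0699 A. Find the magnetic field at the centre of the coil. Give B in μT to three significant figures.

B ≈ 80.4 μT

For an N-turn flat coil, B = Nμ₀I/(2R) with R = 0.0235 m.
B = 43 × 1.87×10⁻⁶ T = 8.04×10⁻⁵ T.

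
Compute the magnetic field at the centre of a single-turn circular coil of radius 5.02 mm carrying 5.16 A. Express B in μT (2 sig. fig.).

B ≈ 650 μT

At the centre of a circular loop the Biot–Savart law gives B = μ₀I/(2R).
B = (4π×10⁻⁷ × 5.16) / (2 × 0.00502) = 6.46×10⁻⁴ T.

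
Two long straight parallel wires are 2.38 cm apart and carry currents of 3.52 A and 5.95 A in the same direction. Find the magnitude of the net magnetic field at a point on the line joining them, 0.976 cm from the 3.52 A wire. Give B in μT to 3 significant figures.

Each long wire gives B = μ₀I/(2πd). Distances are d₁ = 0.00976 m and d₂ = 0.01404 m.
B₁ = 7.21×10⁻⁵ T, B₂ = 8.48×10⁻⁵ T.
Between parallel currents the two contributions point in opposite directions, so they subtract. B = |B₁ − B₂| = |7.21×10⁻⁵ − 8.48×10⁻⁵| = 1.26×10⁻⁵ T.

B ≈ 12.6 μT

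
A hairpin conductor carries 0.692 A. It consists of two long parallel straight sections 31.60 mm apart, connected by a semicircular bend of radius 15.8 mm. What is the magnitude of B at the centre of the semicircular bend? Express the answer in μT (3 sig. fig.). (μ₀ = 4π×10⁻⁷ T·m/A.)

B ≈ 22.5 μT

The semicircular arc contributes B_arc = μ₀I·π/(4πR) = μ₀I/(4R) = 1.38×10⁻⁵ T.
Each semi-infinite lead is at perpendicular distance R = 0.0158 m from the centre, with the perpendicular foot at its near end, so it contributes μ₀I/(4πR); both point the same way, together 8.76×10⁻⁶ T.
Arc and leads all point the same direction: B = 1.38×10⁻⁵ + 8.76×10⁻⁶ = 2.25×10⁻⁵ T.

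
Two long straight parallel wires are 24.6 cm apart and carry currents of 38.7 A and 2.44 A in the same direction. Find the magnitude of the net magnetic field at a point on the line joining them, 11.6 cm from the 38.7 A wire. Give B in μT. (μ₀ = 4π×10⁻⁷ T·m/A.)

Each long wire gives B = μ₀I/(2πd). Distances are d₁ = 0.116 m and d₂ = 0.13 m.
B₁ = 6.67×10⁻⁵ T, B₂ = 3.75×10⁻⁶ T.
Between parallel currents the two contributions point in opposite directions, so they subtract. B = |B₁ − B₂| = |6.67×10⁻⁵ − 3.75×10⁻⁶| = 6.30×10⁻⁵ T.

B ≈ 63.0 μT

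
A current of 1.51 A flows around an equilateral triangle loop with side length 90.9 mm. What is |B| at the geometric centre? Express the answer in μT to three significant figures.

B ≈ 29.9 μT

Each side is a finite straight segment at perpendicular distance d = a/(2 tan(π/3)) = 0.02624 m from the centre, with end-angles ±π/3.
One side contributes B₁ = (μ₀I/4πd)·2 sin(π/3) = 9.97×10⁻⁶ T.
All 3 sides add in the same direction: B = 3 × 9.97×10⁻⁶ = 2.99×10⁻⁵ T.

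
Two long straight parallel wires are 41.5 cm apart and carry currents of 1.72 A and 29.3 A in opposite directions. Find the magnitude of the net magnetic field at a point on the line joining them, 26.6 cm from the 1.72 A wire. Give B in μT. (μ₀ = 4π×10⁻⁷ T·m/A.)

Each long wire gives B = μ₀I/(2πd). Distances are d₁ = 0.266 m and d₂ = 0.149 m.
B₁ = 1.29×10⁻⁶ T, B₂ = 3.93×10⁻⁵ T.
Between antiparallel currents both contributions point the same way, so they add. B = B₁ + B₂ = 1.29×10⁻⁶ + 3.93×10⁻⁵ = 4.06×10⁻⁵ T.

B ≈ 40.6 μT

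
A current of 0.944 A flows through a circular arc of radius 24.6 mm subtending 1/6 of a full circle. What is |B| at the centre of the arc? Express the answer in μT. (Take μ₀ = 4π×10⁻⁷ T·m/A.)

The Biot–Savart field of a circular arc at its centre is B = μ₀Iφ/(4πR), with φ = 1.047 rad.
B = (4π×10⁻⁷ × 0.944 × 1.047) / (4π × 0.0246) = 4.02×10⁻⁶ T.

B ≈ 4.02 μT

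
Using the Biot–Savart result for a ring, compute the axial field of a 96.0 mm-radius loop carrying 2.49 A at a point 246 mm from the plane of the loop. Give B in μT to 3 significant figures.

B ≈ 0.783 μT

On the axis of a circular loop, B = μ₀IR² / [2(R²+z²)^(3/2)].
R² + z² = (0.096)² + (0.246)² = 0.06973 m², and (R²+z²)^(3/2) = 1.84×10⁻² m³.
B = (4π×10⁻⁷ × 2.49 × 0.009216) / (2 × 1.84×10⁻²) = 7.83×10⁻⁷ T.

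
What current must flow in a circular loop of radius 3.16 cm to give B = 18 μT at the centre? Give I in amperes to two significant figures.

At the centre of a circular loop B = μ₀I/(2R), so I = 2RB/μ₀.
With R = 0.0316 m, I = 2 × 0.0316 × 1.80×10⁻⁵ / (4π×10⁻⁷) = 0.905 A.

I ≈ 0.91 A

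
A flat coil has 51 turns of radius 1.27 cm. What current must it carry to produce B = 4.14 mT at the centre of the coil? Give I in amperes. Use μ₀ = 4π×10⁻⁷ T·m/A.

For an N-turn coil, B = Nμ₀I/(2R) with R = 0.0127 m, so I = 2RB/(Nμ₀) = 2 × 0.0127 × 4.14×10⁻³ / (51 × 4π×10⁻⁷) = 1.64 A.

I ≈ 1.64 A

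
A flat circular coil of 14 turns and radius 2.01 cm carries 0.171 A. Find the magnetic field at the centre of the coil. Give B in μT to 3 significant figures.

B ≈ 74.8 μT

For an N-turn flat coil, B = Nμ₀I/(2R) with R = 0.0201 m.
B = 14 × 5.35×10⁻⁶ T = 7.48×10⁻⁵ T.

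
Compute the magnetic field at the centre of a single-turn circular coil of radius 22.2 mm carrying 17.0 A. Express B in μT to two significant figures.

At the centre of a circular loop the Biot–Savart law gives B = μ₀I/(2R).
B = (4π×10⁻⁷ × 17.0) / (2 × 0.0222) = 4.81×10⁻⁴ T.

B ≈ 480 μT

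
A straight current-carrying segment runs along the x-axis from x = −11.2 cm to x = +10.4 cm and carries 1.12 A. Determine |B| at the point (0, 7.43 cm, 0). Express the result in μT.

B ≈ 2.48 μT

For a finite straight segment, B = (μ₀I/4πd)(sinθ₁ + sinθ₂), where θ₁, θ₂ are the angles from the perpendicular to each end.
The perpendicular distance is d = 0.0743 m; the end-offsets along the wire are a = 0.112 m and b = 0.104 m.
sinθ₁ = 0.112/√(0.112²+0.0743²) = 0.8333; sinθ₂ = 0.104/√(0.104²+0.0743²) = 0.8137.
B = (4π×10⁻⁷ × 1.12) / (4π × 0.0743) × (0.8333 + 0.8137) = 2.48×10⁻⁶ T.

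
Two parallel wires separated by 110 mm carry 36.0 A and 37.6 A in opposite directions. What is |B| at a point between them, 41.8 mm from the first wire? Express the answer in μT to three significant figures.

B ≈ 283 μT

Each long wire gives B = μ₀I/(2πd). Distances are d₁ = 0.0418 m and d₂ = 0.0682 m.
B₁ = 1.72×10⁻⁴ T, B₂ = 1.10×10⁻⁴ T.
Between antiparallel currents both contributions point the same way, so they add. B = B₁ + B₂ = 1.72×10⁻⁴ + 1.10×10⁻⁴ = 2.83×10⁻⁴ T.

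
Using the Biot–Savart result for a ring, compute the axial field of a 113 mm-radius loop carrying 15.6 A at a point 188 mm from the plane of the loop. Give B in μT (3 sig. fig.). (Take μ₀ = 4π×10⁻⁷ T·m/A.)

On the axis of a circular loop, B = μ₀IR² / [2(R²+z²)^(3/2)].
R² + z² = (0.113)² + (0.188)² = 0.04811 m², and (R²+z²)^(3/2) = 1.06×10⁻² m³.
B = (4π×10⁻⁷ × 15.6 × 0.01277) / (2 × 1.06×10⁻²) = 1.19×10⁻⁵ T.

B ≈ 11.9 μT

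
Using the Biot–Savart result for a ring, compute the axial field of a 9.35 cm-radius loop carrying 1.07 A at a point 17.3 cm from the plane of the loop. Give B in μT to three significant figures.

On the axis of a circular loop, B = μ₀IR² / [2(R²+z²)^(3/2)].
R² + z² = (0.0935)² + (0.173)² = 0.03867 m², and (R²+z²)^(3/2) = 7.60×10⁻³ m³.
B = (4π×10⁻⁷ × 1.07 × 0.008742) / (2 × 7.60×10⁻³) = 7.73×10⁻⁷ T.

B ≈ 0.773 μT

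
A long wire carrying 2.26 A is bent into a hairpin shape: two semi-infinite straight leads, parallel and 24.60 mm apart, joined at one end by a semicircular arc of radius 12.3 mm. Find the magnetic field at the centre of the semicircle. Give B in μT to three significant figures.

B ≈ 94.5 μT

The semicircular arc contributes B_arc = μ₀I·π/(4πR) = μ₀I/(4R) = 5.77×10⁻⁵ T.
Each semi-infinite lead is at perpendicular distance R = 0.0123 m from the centre, with the perpendicular foot at its near end, so it contributes μ₀I/(4πR); both point the same way, together 3.67×10⁻⁵ T.
Arc and leads all point the same direction: B = 5.77×10⁻⁵ + 3.67×10⁻⁵ = 9.45×10⁻⁵ T.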